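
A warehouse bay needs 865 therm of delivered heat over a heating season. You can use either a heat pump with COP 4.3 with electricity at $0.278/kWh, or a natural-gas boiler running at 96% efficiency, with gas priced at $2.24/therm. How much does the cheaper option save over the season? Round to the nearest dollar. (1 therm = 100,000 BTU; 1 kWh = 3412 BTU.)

Heat load = 865 therm × 100,000 = 86,500,000 BTU
Gas: input = 86,500,000 / 0.96 = 90,104,167 BTU = 901 therm → 901 × $2.24 = $2,018.33
Heat pump: 86,500,000 BTU / 3412 = 25,350 kWh heat; / 4.3 = 5,896 kWh in → × $0.278 = $1,639.02
Difference = |$2,018.33 − $1,639.02| = $379.32 ≈ $379

$379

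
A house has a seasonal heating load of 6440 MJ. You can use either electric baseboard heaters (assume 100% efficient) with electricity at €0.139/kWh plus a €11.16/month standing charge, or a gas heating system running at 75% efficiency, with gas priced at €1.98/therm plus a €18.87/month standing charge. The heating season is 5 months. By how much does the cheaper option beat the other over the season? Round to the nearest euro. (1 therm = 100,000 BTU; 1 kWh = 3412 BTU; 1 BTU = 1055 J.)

€49

Heat load = 6440 MJ = 6,440,000,000 J / 1055 = 6,104,265 BTU
Gas: input = 6,104,265 / 0.75 = 8,139,021 BTU = 81.39 therm → 81.39 × €1.98 = €161.15; + 5 × €18.87 standing = €255.50
Electric: 6,104,265 BTU / 3412 = 1,789 kWh → × €0.139 = €248.68; + 5 × €11.16 standing = €304.48
Difference = |€255.50 − €304.48| = €48.98 ≈ €49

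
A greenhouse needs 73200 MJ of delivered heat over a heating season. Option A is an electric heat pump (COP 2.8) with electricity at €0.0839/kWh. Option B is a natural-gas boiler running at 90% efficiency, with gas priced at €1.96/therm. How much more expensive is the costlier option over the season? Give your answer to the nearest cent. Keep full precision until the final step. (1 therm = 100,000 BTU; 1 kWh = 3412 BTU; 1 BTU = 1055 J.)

€901.70

Heat load = 73200 MJ = 73,200,000,000 J / 1055 = 69,383,886 BTU
Gas: input = 69,383,886 / 0.90 = 77,093,207 BTU = 770.9 therm → 770.9 × €1.96 = €1,511.03
Heat pump: 69,383,886 BTU / 3412 = 20,340 kWh heat; / 2.8 = 7,263 kWh in → × €0.0839 = €609.33
Difference = |€1,511.03 − €609.33| = €901.70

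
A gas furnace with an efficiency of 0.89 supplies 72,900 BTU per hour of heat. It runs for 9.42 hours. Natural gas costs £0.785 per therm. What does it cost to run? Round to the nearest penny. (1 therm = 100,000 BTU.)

Heat delivered = 72,900 BTU/h × 9.42 h = 686,718 BTU
Gas input = 686,718 / 0.89 = 771,593 BTU
= 771,593 / 100,000 = 7.716 therm
Cost = 7.716 × £0.785/therm = £6.06

£6.06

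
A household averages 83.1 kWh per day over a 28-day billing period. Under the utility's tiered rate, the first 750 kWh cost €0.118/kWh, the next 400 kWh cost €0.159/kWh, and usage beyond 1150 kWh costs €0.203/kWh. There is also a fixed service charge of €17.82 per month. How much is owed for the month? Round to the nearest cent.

Usage = 83.1 kWh/day × 28 days = 2326.8 kWh
First 750 kWh × €0.118 = €88.50
Next 400 kWh × €0.159 = €63.60
Remaining 1176.8 kWh × €0.203 = €238.89
Energy charge = €390.99; + service €17.82 = €408.81

€408.81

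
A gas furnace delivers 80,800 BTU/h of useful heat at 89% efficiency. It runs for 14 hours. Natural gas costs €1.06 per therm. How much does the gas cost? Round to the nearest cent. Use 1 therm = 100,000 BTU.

€13.47

Heat delivered = 80,800 BTU/h × 14 h = 1,131,200 BTU
Gas input = 1,131,200 / 0.89 = 1,271,011 BTU
= 1,271,011 / 100,000 = 12.71 therm
Cost = 12.71 × €1.06/therm = €13.47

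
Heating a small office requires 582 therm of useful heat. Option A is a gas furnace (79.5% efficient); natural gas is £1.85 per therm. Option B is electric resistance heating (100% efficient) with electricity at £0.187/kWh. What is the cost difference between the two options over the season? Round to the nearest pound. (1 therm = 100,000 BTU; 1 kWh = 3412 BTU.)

Heat load = 582 therm × 100,000 = 58,200,000 BTU
Gas: input = 58,200,000 / 0.795 = 73,207,547 BTU = 732.1 therm → 732.1 × £1.85 = £1,354.34
Electric: 58,200,000 BTU / 3412 = 17,060 kWh → × £0.187 = £3,189.74
Difference = |£1,354.34 − £3,189.74| = £1,835.40 ≈ £1835

£1835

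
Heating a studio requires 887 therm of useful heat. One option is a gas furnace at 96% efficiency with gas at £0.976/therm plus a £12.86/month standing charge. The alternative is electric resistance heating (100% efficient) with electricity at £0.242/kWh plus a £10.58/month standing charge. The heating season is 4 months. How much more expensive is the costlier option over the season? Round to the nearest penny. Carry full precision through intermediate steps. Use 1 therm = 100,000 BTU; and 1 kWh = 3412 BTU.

£5380.25

Heat load = 887 therm × 100,000 = 88,700,000 BTU
Gas: input = 88,700,000 / 0.960 = 92,395,833 BTU = 924 therm → 924 × £0.976 = £901.78; + 4 × £12.86 standing = £953.22
Electric: 88,700,000 BTU / 3412 = 26,000 kWh → × £0.242 = £6,291.15; + 4 × £10.58 standing = £6,333.47
Difference = |£953.22 − £6,333.47| = £5,380.25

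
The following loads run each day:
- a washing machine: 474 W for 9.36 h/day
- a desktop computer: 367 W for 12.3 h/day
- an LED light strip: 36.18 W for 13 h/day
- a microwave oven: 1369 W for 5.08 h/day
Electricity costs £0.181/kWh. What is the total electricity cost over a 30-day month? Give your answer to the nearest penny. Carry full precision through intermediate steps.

washing machine: 474 W × 9.36 h × 30 d = 133,099 Wh = 133.1 kWh
desktop computer: 367 W × 12.3 h × 30 d = 135,423 Wh = 135.4 kWh
LED light strip: 36.18 W × 13 h × 30 d = 14,110 Wh = 14.11 kWh
microwave oven: 1369 W × 5.08 h × 30 d = 208,636 Wh = 208.6 kWh
Total energy = 133.1 + 135.4 + 14.11 + 208.6 = 491.3 kWh
Cost = 491.3 kWh × £0.181 = £88.92

£88.92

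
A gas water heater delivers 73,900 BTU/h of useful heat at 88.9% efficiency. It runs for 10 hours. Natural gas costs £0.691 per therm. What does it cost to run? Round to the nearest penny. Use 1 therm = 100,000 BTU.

Heat delivered = 73,900 BTU/h × 10 h = 739,000 BTU
Gas input = 739,000 / 0.889 = 831,271 BTU
= 831,271 / 100,000 = 8.313 therm
Cost = 8.313 × £0.691/therm = £5.74

£5.74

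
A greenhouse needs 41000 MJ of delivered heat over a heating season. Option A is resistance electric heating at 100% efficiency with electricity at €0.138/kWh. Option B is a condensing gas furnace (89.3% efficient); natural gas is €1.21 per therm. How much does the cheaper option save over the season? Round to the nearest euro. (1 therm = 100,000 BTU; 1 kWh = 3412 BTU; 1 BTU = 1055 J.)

Heat load = 41000 MJ = 41,000,000,000 J / 1055 = 38,862,559 BTU
Gas: input = 38,862,559 / 0.893 = 43,519,103 BTU = 435.2 therm → 435.2 × €1.21 = €526.58
Electric: 38,862,559 BTU / 3412 = 11,390 kWh → × €0.138 = €1,571.82
Difference = |€526.58 − €1,571.82| = €1,045.23 ≈ €1045

€1045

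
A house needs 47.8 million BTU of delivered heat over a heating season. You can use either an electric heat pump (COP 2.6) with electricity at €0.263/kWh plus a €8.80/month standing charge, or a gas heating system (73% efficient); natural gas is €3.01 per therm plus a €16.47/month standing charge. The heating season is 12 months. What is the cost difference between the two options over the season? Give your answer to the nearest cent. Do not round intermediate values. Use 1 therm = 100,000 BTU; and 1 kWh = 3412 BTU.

€645.87

Heat load = 47.8 × 10⁶ BTU = 47,800,000 BTU
Gas: input = 47,800,000 / 0.73 = 65,479,452 BTU = 654.8 therm → 654.8 × €3.01 = €1,970.93; + 12 × €16.47 standing = €2,168.57
Heat pump: 47,800,000 BTU / 3412 = 14,010 kWh heat; / 2.6 = 5,388 kWh in → × €0.263 = €1,417.10; + 12 × €8.80 standing = €1,522.70
Difference = |€2,168.57 − €1,522.70| = €645.87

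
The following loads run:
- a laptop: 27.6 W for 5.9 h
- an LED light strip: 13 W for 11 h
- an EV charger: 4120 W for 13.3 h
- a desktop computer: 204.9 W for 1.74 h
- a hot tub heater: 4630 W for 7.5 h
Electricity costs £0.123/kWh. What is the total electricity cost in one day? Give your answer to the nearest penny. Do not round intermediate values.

laptop: 27.6 W × 5.9 h = 163 Wh = 0.1628 kWh
LED light strip: 13 W × 11 h = 143 Wh = 0.143 kWh
EV charger: 4120 W × 13.3 h = 54,796 Wh = 54.8 kWh
desktop computer: 204.9 W × 1.74 h = 357 Wh = 0.3565 kWh
hot tub heater: 4630 W × 7.5 h = 34,725 Wh = 34.73 kWh
Total energy = 0.1628 + 0.143 + 54.8 + 0.3565 + 34.73 = 90.18 kWh
Cost = 90.18 kWh × £0.123 = £11.09

£11.09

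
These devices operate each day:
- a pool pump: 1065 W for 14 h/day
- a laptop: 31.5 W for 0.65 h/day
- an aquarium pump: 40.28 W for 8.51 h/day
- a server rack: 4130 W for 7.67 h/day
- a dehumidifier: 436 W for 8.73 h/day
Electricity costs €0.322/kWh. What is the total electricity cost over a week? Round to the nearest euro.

€114

pool pump: 1065 W × 14 h × 7 d = 104,370 Wh = 104.4 kWh
laptop: 31.5 W × 0.65 h × 7 d = 143 Wh = 0.1433 kWh
aquarium pump: 40.28 W × 8.51 h × 7 d = 2,399 Wh = 2.399 kWh
server rack: 4130 W × 7.67 h × 7 d = 221,740 Wh = 221.7 kWh
dehumidifier: 436 W × 8.73 h × 7 d = 26,644 Wh = 26.64 kWh
Total energy = 104.4 + 0.1433 + 2.399 + 221.7 + 26.64 = 355.3 kWh
Cost = 355.3 kWh × €0.322 = €114.41 ≈ €114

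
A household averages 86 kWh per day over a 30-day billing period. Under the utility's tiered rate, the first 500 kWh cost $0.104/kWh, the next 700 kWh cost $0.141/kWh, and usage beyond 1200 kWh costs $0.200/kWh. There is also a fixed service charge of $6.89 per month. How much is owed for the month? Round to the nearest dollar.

Usage = 86 kWh/day × 30 days = 2580 kWh
First 500 kWh × $0.104 = $52.00
Next 700 kWh × $0.141 = $98.70
Remaining 1380 kWh × $0.200 = $276.00
Energy charge = $426.70; + service $6.89 = $433.59 ≈ $434

$434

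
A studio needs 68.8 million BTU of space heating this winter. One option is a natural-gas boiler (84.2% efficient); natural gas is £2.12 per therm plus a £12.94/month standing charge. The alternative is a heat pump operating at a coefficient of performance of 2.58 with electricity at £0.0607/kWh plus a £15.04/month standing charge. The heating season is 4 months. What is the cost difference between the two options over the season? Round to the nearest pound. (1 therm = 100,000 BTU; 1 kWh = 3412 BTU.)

£1249

Heat load = 68.8 × 10⁶ BTU = 68,800,000 BTU
Gas: input = 68,800,000 / 0.842 = 81,710,214 BTU = 817.1 therm → 817.1 × £2.12 = £1,732.26; + 4 × £12.94 standing = £1,784.02
Heat pump: 68,800,000 BTU / 3412 = 20,160 kWh heat; / 2.58 = 7,816 kWh in → × £0.0607 = £474.40; + 4 × £15.04 standing = £534.56
Difference = |£1,784.02 − £534.56| = £1,249.45 ≈ £1249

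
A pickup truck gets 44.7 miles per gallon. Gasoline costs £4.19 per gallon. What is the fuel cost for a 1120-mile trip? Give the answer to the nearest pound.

Fuel = 1120 mi / 44.7 mpg = 25.06 gal
Cost = 25.06 gal × £4.19/gal = £104.98 ≈ £105

£105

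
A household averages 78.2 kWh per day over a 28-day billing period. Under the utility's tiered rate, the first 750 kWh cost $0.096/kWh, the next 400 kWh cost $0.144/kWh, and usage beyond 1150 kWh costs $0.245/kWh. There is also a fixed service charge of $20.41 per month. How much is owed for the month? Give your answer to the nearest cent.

$404.71

Usage = 78.2 kWh/day × 28 days = 2189.6 kWh
First 750 kWh × $0.096 = $72.00
Next 400 kWh × $0.144 = $57.60
Remaining 1039.6 kWh × $0.245 = $254.70
Energy charge = $384.30; + service $20.41 = $404.71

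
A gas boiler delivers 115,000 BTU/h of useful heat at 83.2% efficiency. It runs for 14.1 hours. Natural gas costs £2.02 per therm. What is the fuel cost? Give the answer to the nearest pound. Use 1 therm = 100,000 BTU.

£39

Heat delivered = 115,000 BTU/h × 14.1 h = 1,621,500 BTU
Gas input = 1,621,500 / 0.832 = 1,948,918 BTU
= 1,948,918 / 100,000 = 19.49 therm
Cost = 19.49 × £2.02/therm = £39.37 ≈ £39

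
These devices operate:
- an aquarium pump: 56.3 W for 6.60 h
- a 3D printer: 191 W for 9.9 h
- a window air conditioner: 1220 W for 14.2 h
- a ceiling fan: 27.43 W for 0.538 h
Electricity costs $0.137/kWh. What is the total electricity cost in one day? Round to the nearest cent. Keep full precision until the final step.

$2.69

aquarium pump: 56.3 W × 6.60 h = 372 Wh = 0.3716 kWh
3D printer: 191 W × 9.9 h = 1,891 Wh = 1.891 kWh
window air conditioner: 1220 W × 14.2 h = 17,324 Wh = 17.32 kWh
ceiling fan: 27.43 W × 0.538 h = 15 Wh = 0.01476 kWh
Total energy = 0.3716 + 1.891 + 17.32 + 0.01476 = 19.6 kWh
Cost = 19.6 kWh × $0.137 = $2.69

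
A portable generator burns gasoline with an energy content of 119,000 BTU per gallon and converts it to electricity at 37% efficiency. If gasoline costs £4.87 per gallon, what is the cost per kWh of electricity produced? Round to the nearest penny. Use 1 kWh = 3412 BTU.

Electrical output per gallon = 119,000 BTU × 0.37 / 3412 BTU/kWh = 12.9 kWh
Cost per kWh = £4.87 / 12.9 kWh = £0.377

£0.38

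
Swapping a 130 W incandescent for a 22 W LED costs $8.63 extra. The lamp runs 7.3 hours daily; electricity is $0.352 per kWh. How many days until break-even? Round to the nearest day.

Power saved = 130 − 22 = 108 W
Daily energy saved = 108 W × 7.3 h = 788.4 Wh = 0.7884 kWh
Daily savings = 0.7884 × $0.352 = $0.2775
Payback = $8.63 / $0.2775 per day = 31.1 days

31 days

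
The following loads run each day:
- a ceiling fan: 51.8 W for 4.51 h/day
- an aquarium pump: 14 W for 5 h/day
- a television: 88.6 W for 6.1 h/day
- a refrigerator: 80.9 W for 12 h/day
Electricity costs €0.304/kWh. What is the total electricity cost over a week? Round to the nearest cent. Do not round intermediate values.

ceiling fan: 51.8 W × 4.51 h × 7 d = 1,635 Wh = 1.635 kWh
aquarium pump: 14 W × 5 h × 7 d = 490 Wh = 0.49 kWh
television: 88.6 W × 6.1 h × 7 d = 3,783 Wh = 3.783 kWh
refrigerator: 80.9 W × 12 h × 7 d = 6,796 Wh = 6.796 kWh
Total energy = 1.635 + 0.49 + 3.783 + 6.796 = 12.7 kWh
Cost = 12.7 kWh × €0.304 = €3.86

€3.86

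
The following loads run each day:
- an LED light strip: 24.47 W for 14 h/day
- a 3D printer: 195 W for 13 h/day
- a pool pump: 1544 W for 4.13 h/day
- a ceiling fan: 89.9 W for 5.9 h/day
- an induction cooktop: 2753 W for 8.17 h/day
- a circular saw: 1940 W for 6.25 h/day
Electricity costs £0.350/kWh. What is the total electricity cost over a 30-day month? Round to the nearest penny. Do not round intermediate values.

LED light strip: 24.47 W × 14 h × 30 d = 10,277 Wh = 10.28 kWh
3D printer: 195 W × 13 h × 30 d = 76,050 Wh = 76.05 kWh
pool pump: 1544 W × 4.13 h × 30 d = 191,302 Wh = 191.3 kWh
ceiling fan: 89.9 W × 5.9 h × 30 d = 15,912 Wh = 15.91 kWh
induction cooktop: 2753 W × 8.17 h × 30 d = 674,760 Wh = 674.8 kWh
circular saw: 1940 W × 6.25 h × 30 d = 363,750 Wh = 363.8 kWh
Total energy = 10.28 + 76.05 + 191.3 + 15.91 + 674.8 + 363.8 = 1,332 kWh
Cost = 1,332 kWh × £0.350 = £466.22

£466.22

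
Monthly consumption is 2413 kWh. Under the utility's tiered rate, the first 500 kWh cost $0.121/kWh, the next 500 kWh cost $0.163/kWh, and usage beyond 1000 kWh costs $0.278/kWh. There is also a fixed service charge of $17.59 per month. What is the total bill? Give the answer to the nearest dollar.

$552

First 500 kWh × $0.121 = $60.50
Next 500 kWh × $0.163 = $81.50
Remaining 1413 kWh × $0.278 = $392.81
Energy charge = $534.81; + service $17.59 = $552.40 ≈ $552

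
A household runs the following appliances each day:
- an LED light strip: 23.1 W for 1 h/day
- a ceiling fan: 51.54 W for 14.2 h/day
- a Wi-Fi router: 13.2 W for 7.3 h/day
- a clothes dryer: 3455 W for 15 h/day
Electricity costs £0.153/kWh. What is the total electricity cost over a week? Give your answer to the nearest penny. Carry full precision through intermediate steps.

LED light strip: 23.1 W × 1 h × 7 d = 162 Wh = 0.1617 kWh
ceiling fan: 51.54 W × 14.2 h × 7 d = 5,123 Wh = 5.123 kWh
Wi-Fi router: 13.2 W × 7.3 h × 7 d = 675 Wh = 0.6745 kWh
clothes dryer: 3455 W × 15 h × 7 d = 362,775 Wh = 362.8 kWh
Total energy = 0.1617 + 5.123 + 0.6745 + 362.8 = 368.7 kWh
Cost = 368.7 kWh × £0.153 = £56.42

£56.42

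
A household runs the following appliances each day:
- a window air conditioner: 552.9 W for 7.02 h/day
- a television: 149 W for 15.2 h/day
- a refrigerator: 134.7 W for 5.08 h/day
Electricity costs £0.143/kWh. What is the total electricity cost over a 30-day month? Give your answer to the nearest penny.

£29.30

window air conditioner: 552.9 W × 7.02 h × 30 d = 116,441 Wh = 116.4 kWh
television: 149 W × 15.2 h × 30 d = 67,944 Wh = 67.94 kWh
refrigerator: 134.7 W × 5.08 h × 30 d = 20,528 Wh = 20.53 kWh
Total energy = 116.4 + 67.94 + 20.53 = 204.9 kWh
Cost = 204.9 kWh × £0.143 = £29.30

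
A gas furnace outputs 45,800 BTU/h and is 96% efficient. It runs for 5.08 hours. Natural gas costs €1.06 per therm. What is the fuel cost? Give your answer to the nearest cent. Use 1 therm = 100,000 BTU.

Heat delivered = 45,800 BTU/h × 5.08 h = 232,664 BTU
Gas input = 232,664 / 0.96 = 242,358 BTU
= 242,358 / 100,000 = 2.424 therm
Cost = 2.424 × €1.06/therm = €2.57

€2.57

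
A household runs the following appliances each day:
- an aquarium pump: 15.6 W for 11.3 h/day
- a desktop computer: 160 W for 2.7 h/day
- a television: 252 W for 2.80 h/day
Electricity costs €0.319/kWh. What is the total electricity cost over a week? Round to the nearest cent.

aquarium pump: 15.6 W × 11.3 h × 7 d = 1,234 Wh = 1.234 kWh
desktop computer: 160 W × 2.7 h × 7 d = 3,024 Wh = 3.024 kWh
television: 252 W × 2.80 h × 7 d = 4,939 Wh = 4.939 kWh
Total energy = 1.234 + 3.024 + 4.939 = 9.197 kWh
Cost = 9.197 kWh × €0.319 = €2.93

€2.93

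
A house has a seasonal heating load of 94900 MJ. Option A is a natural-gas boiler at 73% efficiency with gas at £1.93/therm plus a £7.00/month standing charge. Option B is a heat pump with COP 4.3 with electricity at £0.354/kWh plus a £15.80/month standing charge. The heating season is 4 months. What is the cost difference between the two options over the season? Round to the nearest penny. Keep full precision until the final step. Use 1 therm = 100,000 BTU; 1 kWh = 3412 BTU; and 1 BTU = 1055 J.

£172.60

Heat load = 94900 MJ = 94,900,000,000 J / 1055 = 89,952,607 BTU
Gas: input = 89,952,607 / 0.73 = 123,222,749 BTU = 1,232 therm → 1,232 × £1.93 = £2,378.20; + 4 × £7.00 standing = £2,406.20
Heat pump: 89,952,607 BTU / 3412 = 26,360 kWh heat; / 4.3 = 6,131 kWh in → × £0.354 = £2,170.40; + 4 × £15.80 standing = £2,233.60
Difference = |£2,406.20 − £2,233.60| = £172.60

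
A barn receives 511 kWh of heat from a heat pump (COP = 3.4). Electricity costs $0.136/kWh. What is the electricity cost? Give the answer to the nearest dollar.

Electrical input = 511 kWh / 3.4 = 150.3 kWh
Cost = 150.3 × $0.136/kWh = $20.44 ≈ $20

$20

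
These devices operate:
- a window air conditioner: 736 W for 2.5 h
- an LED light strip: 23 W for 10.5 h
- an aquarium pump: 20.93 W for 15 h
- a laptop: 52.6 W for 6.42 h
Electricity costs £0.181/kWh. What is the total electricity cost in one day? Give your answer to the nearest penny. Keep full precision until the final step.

£0.49

window air conditioner: 736 W × 2.5 h = 1,840 Wh = 1.84 kWh
LED light strip: 23 W × 10.5 h = 242 Wh = 0.2415 kWh
aquarium pump: 20.93 W × 15 h = 314 Wh = 0.314 kWh
laptop: 52.6 W × 6.42 h = 338 Wh = 0.3377 kWh
Total energy = 1.84 + 0.2415 + 0.314 + 0.3377 = 2.733 kWh
Cost = 2.733 kWh × £0.181 = £0.49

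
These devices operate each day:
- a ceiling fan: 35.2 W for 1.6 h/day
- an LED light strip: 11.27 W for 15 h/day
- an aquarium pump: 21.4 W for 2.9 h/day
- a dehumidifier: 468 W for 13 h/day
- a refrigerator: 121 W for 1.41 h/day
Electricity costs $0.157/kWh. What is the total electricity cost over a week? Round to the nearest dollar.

ceiling fan: 35.2 W × 1.6 h × 7 d = 394 Wh = 0.3942 kWh
LED light strip: 11.27 W × 15 h × 7 d = 1,183 Wh = 1.183 kWh
aquarium pump: 21.4 W × 2.9 h × 7 d = 434 Wh = 0.4344 kWh
dehumidifier: 468 W × 13 h × 7 d = 42,588 Wh = 42.59 kWh
refrigerator: 121 W × 1.41 h × 7 d = 1,194 Wh = 1.194 kWh
Total energy = 0.3942 + 1.183 + 0.4344 + 42.59 + 1.194 = 45.79 kWh
Cost = 45.79 kWh × $0.157 = $7.19 ≈ $7

$7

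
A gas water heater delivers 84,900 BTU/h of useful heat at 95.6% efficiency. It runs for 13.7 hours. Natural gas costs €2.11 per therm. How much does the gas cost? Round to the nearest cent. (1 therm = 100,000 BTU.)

€25.67

Heat delivered = 84,900 BTU/h × 13.7 h = 1,163,130 BTU
Gas input = 1,163,130 / 0.956 = 1,216,663 BTU
= 1,216,663 / 100,000 = 12.17 therm
Cost = 12.17 × €2.11/therm = €25.67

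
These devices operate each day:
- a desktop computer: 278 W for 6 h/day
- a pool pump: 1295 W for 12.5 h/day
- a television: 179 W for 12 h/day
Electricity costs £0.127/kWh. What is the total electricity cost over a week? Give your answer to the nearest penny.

desktop computer: 278 W × 6 h × 7 d = 11,676 Wh = 11.68 kWh
pool pump: 1295 W × 12.5 h × 7 d = 113,312 Wh = 113.3 kWh
television: 179 W × 12 h × 7 d = 15,036 Wh = 15.04 kWh
Total energy = 11.68 + 113.3 + 15.04 = 140 kWh
Cost = 140 kWh × £0.127 = £17.78

£17.78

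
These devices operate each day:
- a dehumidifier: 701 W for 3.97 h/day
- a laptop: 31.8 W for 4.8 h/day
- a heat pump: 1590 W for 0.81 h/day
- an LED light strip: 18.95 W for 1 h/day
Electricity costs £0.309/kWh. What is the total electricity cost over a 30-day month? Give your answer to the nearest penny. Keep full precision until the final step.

£39.33

dehumidifier: 701 W × 3.97 h × 30 d = 83,489 Wh = 83.49 kWh
laptop: 31.8 W × 4.8 h × 30 d = 4,579 Wh = 4.579 kWh
heat pump: 1590 W × 0.81 h × 30 d = 38,637 Wh = 38.64 kWh
LED light strip: 18.95 W × 1 h × 30 d = 568 Wh = 0.5685 kWh
Total energy = 83.49 + 4.579 + 38.64 + 0.5685 = 127.3 kWh
Cost = 127.3 kWh × £0.309 = £39.33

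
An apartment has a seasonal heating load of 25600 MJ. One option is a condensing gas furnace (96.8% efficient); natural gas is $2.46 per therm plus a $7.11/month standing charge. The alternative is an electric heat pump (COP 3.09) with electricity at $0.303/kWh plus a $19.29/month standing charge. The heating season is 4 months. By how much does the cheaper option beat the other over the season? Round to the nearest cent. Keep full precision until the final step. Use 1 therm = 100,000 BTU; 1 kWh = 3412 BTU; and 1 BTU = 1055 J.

$129.43

Heat load = 25600 MJ = 25,600,000,000 J / 1055 = 24,265,403 BTU
Gas: input = 24,265,403 / 0.968 = 25,067,565 BTU = 250.7 therm → 250.7 × $2.46 = $616.66; + 4 × $7.11 standing = $645.10
Heat pump: 24,265,403 BTU / 3412 = 7,112 kWh heat; / 3.09 = 2,302 kWh in → × $0.303 = $697.37; + 4 × $19.29 standing = $774.53
Difference = |$645.10 − $774.53| = $129.43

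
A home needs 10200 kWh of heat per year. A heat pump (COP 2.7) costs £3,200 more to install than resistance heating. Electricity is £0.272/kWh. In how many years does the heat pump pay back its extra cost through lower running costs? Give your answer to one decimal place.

Resistance: 10200 kWh × £0.272 = £2,774.40/yr
Heat pump: 10200 / 2.7 = 3778 kWh in → × £0.272 = £1,027.56/yr
Annual savings = £1,746.84
Payback = £3,200 / £1,746.84 = 1.83 years

1.8 years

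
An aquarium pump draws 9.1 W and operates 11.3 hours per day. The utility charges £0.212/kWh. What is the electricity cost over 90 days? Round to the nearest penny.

£1.96

Energy = 9.1 W × 11.3 h/day × 90 days = 9,255 Wh = 9.255 kWh
Cost = 9.255 kWh × £0.212/kWh = £1.96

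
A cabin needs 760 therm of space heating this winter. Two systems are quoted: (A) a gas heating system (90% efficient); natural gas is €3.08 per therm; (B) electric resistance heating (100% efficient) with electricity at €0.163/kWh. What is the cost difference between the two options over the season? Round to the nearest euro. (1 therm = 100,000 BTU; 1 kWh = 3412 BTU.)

€1030

Heat load = 760 therm × 100,000 = 76,000,000 BTU
Gas: input = 76,000,000 / 0.90 = 84,444,444 BTU = 844.4 therm → 844.4 × €3.08 = €2,600.89
Electric: 76,000,000 BTU / 3412 = 22,270 kWh → × €0.163 = €3,630.72
Difference = |€2,600.89 − €3,630.72| = €1,029.83 ≈ €1030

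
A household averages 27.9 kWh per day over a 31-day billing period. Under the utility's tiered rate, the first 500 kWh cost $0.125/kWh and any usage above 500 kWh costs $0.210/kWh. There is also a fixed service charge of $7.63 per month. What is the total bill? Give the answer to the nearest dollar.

$147

Usage = 27.9 kWh/day × 31 days = 864.9 kWh
First 500 kWh × $0.125 = $62.50
Remaining 364.9 kWh × $0.210 = $76.63
Energy charge = $139.13; + service $7.63 = $146.76 ≈ $147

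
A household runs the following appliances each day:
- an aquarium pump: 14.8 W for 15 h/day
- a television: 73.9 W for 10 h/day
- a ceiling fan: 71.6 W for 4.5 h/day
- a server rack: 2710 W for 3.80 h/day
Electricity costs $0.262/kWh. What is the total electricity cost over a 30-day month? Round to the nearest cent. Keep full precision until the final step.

aquarium pump: 14.8 W × 15 h × 30 d = 6,660 Wh = 6.66 kWh
television: 73.9 W × 10 h × 30 d = 22,170 Wh = 22.17 kWh
ceiling fan: 71.6 W × 4.5 h × 30 d = 9,666 Wh = 9.666 kWh
server rack: 2710 W × 3.80 h × 30 d = 308,940 Wh = 308.9 kWh
Total energy = 6.66 + 22.17 + 9.666 + 308.9 = 347.4 kWh
Cost = 347.4 kWh × $0.262 = $91.03

$91.03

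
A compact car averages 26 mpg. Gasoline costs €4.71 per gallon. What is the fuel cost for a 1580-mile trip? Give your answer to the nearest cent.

Fuel = 1580 mi / 26 mpg = 60.77 gal
Cost = 60.77 gal × €4.71/gal = €286.22

€286.22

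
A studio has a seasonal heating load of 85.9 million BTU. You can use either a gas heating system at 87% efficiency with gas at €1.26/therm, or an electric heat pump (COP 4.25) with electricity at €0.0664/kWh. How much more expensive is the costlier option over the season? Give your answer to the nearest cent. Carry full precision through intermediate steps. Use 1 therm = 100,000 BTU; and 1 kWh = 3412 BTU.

€850.73

Heat load = 85.9 × 10⁶ BTU = 85,900,000 BTU
Gas: input = 85,900,000 / 0.87 = 98,735,632 BTU = 987.4 therm → 987.4 × €1.26 = €1,244.07
Heat pump: 85,900,000 BTU / 3412 = 25,180 kWh heat; / 4.25 = 5,924 kWh in → × €0.0664 = €393.34
Difference = |€1,244.07 − €393.34| = €850.73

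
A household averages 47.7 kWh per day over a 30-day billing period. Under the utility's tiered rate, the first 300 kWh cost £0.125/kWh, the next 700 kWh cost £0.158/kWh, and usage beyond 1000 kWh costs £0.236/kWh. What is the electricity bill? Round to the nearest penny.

Usage = 47.7 kWh/day × 30 days = 1431 kWh
First 300 kWh × £0.125 = £37.50
Next 700 kWh × £0.158 = £110.60
Remaining 431 kWh × £0.236 = £101.72
Total = £249.82

£249.82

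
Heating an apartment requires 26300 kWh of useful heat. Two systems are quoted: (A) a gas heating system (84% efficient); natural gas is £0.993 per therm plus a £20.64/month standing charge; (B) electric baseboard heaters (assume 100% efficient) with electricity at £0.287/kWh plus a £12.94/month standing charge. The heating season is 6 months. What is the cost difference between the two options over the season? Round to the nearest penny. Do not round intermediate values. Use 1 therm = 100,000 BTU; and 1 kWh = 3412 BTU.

Heat load = 26300 kWh × 3412 = 89,735,600 BTU
Gas: input = 89,735,600 / 0.84 = 106,828,095 BTU = 1,068 therm → 1,068 × £0.993 = £1,060.80; + 6 × £20.64 standing = £1,184.64
Electric: 89,735,600 BTU / 3412 = 26,300 kWh → × £0.287 = £7,548.10; + 6 × £12.94 standing = £7,625.74
Difference = |£1,184.64 − £7,625.74| = £6,441.10

£6441.10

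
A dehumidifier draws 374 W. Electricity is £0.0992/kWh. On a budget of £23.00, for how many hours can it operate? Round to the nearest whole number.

620 h

Energy budget = £23.00 / £0.0992 per kWh = 231.9 kWh = 231,855 Wh
Runtime = 231,855 Wh / 374 W = 619.9 h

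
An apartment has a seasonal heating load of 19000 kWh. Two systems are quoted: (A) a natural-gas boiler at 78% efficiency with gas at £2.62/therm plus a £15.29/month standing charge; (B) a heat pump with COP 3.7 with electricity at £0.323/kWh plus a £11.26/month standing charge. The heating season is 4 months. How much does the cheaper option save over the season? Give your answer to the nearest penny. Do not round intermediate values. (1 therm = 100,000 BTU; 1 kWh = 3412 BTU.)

Heat load = 19000 kWh × 3412 = 64,828,000 BTU
Gas: input = 64,828,000 / 0.78 = 83,112,821 BTU = 831.1 therm → 831.1 × £2.62 = £2,177.56; + 4 × £15.29 standing = £2,238.72
Heat pump: 64,828,000 BTU / 3412 = 19,000 kWh heat; / 3.7 = 5,135 kWh in → × £0.323 = £1,658.65; + 4 × £11.26 standing = £1,703.69
Difference = |£2,238.72 − £1,703.69| = £535.03

£535.03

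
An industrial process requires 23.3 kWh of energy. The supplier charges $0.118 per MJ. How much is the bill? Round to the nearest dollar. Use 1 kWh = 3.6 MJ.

$10

23.3 kWh × (3.6 MJ/kWh) = 83.88 MJ
Cost = 83.88 MJ × $0.118/MJ = $9.90 ≈ $10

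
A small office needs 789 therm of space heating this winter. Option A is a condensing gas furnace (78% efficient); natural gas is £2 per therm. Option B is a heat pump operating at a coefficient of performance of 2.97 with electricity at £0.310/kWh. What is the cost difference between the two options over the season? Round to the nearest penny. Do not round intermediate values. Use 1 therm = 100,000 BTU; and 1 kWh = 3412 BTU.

£390.57

Heat load = 789 therm × 100,000 = 78,900,000 BTU
Gas: input = 78,900,000 / 0.78 = 101,153,846 BTU = 1,012 therm → 1,012 × £2 = £2,023.08
Heat pump: 78,900,000 BTU / 3412 = 23,120 kWh heat; / 2.97 = 7,786 kWh in → × £0.310 = £2,413.64
Difference = |£2,023.08 − £2,413.64| = £390.57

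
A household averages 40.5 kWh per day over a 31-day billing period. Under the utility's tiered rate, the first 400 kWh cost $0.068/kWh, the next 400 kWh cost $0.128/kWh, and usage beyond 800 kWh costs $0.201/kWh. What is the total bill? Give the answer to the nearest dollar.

Usage = 40.5 kWh/day × 31 days = 1255.5 kWh
First 400 kWh × $0.068 = $27.20
Next 400 kWh × $0.128 = $51.20
Remaining 455.5 kWh × $0.201 = $91.56
Total = $169.96 ≈ $170

$170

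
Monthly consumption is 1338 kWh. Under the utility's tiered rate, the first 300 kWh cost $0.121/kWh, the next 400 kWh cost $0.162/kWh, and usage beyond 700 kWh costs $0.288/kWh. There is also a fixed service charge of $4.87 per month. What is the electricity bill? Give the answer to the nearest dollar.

First 300 kWh × $0.121 = $36.30
Next 400 kWh × $0.162 = $64.80
Remaining 638 kWh × $0.288 = $183.74
Energy charge = $284.84; + service $4.87 = $289.71 ≈ $290

$290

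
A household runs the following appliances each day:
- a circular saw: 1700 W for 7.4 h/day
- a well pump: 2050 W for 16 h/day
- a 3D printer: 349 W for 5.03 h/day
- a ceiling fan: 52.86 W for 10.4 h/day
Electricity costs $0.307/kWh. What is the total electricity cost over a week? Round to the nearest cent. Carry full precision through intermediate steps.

$102.48

circular saw: 1700 W × 7.4 h × 7 d = 88,060 Wh = 88.06 kWh
well pump: 2050 W × 16 h × 7 d = 229,600 Wh = 229.6 kWh
3D printer: 349 W × 5.03 h × 7 d = 12,288 Wh = 12.29 kWh
ceiling fan: 52.86 W × 10.4 h × 7 d = 3,848 Wh = 3.848 kWh
Total energy = 88.06 + 229.6 + 12.29 + 3.848 = 333.8 kWh
Cost = 333.8 kWh × $0.307 = $102.48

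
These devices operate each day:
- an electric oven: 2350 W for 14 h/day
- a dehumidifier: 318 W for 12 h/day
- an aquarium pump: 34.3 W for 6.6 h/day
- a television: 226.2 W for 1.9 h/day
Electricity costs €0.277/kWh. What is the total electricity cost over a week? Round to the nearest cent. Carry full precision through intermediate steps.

electric oven: 2350 W × 14 h × 7 d = 230,300 Wh = 230.3 kWh
dehumidifier: 318 W × 12 h × 7 d = 26,712 Wh = 26.71 kWh
aquarium pump: 34.3 W × 6.6 h × 7 d = 1,585 Wh = 1.585 kWh
television: 226.2 W × 1.9 h × 7 d = 3,008 Wh = 3.008 kWh
Total energy = 230.3 + 26.71 + 1.585 + 3.008 = 261.6 kWh
Cost = 261.6 kWh × €0.277 = €72.46

€72.46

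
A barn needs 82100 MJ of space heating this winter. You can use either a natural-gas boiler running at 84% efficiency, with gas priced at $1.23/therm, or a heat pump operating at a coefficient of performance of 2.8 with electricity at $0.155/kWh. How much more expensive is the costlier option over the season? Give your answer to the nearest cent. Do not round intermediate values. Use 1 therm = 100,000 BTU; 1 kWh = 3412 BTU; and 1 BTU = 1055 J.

$123.06

Heat load = 82100 MJ = 82,100,000,000 J / 1055 = 77,819,905 BTU
Gas: input = 77,819,905 / 0.84 = 92,642,744 BTU = 926.4 therm → 926.4 × $1.23 = $1,139.51
Heat pump: 77,819,905 BTU / 3412 = 22,810 kWh heat; / 2.8 = 8,146 kWh in → × $0.155 = $1,262.57
Difference = |$1,139.51 − $1,262.57| = $123.06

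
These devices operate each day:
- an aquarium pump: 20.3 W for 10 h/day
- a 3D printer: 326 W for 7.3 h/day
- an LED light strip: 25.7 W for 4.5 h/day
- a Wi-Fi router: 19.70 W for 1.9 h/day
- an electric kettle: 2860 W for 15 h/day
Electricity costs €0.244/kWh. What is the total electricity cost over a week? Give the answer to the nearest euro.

€78

aquarium pump: 20.3 W × 10 h × 7 d = 1,421 Wh = 1.421 kWh
3D printer: 326 W × 7.3 h × 7 d = 16,659 Wh = 16.66 kWh
LED light strip: 25.7 W × 4.5 h × 7 d = 810 Wh = 0.8095 kWh
Wi-Fi router: 19.70 W × 1.9 h × 7 d = 262 Wh = 0.262 kWh
electric kettle: 2860 W × 15 h × 7 d = 300,300 Wh = 300.3 kWh
Total energy = 1.421 + 16.66 + 0.8095 + 0.262 + 300.3 = 319.5 kWh
Cost = 319.5 kWh × €0.244 = €77.95 ≈ €78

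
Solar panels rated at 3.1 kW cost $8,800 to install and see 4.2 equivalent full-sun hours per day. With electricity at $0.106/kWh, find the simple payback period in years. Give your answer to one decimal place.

Daily generation = 3.1 kW × 4.2 h = 13.02 kWh
Annual generation = 13.02 × 365 = 4752.3 kWh
Annual savings = 4752.3 × $0.106 = $503.74
Payback = $8,800 / $503.74 = 17.5 years

17.5 years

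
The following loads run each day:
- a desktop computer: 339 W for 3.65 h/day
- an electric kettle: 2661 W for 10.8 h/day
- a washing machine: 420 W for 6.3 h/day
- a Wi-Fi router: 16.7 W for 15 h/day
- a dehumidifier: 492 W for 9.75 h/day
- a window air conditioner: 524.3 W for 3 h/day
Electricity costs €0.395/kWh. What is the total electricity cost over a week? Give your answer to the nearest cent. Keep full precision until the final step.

desktop computer: 339 W × 3.65 h × 7 d = 8,661 Wh = 8.661 kWh
electric kettle: 2661 W × 10.8 h × 7 d = 201,172 Wh = 201.2 kWh
washing machine: 420 W × 6.3 h × 7 d = 18,522 Wh = 18.52 kWh
Wi-Fi router: 16.7 W × 15 h × 7 d = 1,754 Wh = 1.754 kWh
dehumidifier: 492 W × 9.75 h × 7 d = 33,579 Wh = 33.58 kWh
window air conditioner: 524.3 W × 3 h × 7 d = 11,010 Wh = 11.01 kWh
Total energy = 8.661 + 201.2 + 18.52 + 1.754 + 33.58 + 11.01 = 274.7 kWh
Cost = 274.7 kWh × €0.395 = €108.51

€108.51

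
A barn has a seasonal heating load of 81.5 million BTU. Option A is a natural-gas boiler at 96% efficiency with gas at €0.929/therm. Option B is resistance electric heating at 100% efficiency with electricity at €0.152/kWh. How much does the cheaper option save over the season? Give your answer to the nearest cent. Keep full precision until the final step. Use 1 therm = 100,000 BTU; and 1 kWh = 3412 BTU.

€2842.03

Heat load = 81.5 × 10⁶ BTU = 81,500,000 BTU
Gas: input = 81,500,000 / 0.96 = 84,895,833 BTU = 849 therm → 849 × €0.929 = €788.68
Electric: 81,500,000 BTU / 3412 = 23,890 kWh → × €0.152 = €3,630.72
Difference = |€788.68 − €3,630.72| = €2,842.03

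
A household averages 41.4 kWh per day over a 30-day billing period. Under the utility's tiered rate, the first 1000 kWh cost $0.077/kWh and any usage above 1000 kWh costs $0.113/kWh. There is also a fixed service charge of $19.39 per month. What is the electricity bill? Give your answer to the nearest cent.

Usage = 41.4 kWh/day × 30 days = 1242 kWh
First 1000 kWh × $0.077 = $77.00
Remaining 242 kWh × $0.113 = $27.35
Energy charge = $104.35; + service $19.39 = $123.74

$123.74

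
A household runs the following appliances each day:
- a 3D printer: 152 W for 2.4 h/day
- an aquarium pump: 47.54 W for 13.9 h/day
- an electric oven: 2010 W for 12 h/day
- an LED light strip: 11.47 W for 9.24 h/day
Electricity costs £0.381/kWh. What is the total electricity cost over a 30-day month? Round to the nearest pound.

£289

3D printer: 152 W × 2.4 h × 30 d = 10,944 Wh = 10.94 kWh
aquarium pump: 47.54 W × 13.9 h × 30 d = 19,824 Wh = 19.82 kWh
electric oven: 2010 W × 12 h × 30 d = 723,600 Wh = 723.6 kWh
LED light strip: 11.47 W × 9.24 h × 30 d = 3,179 Wh = 3.179 kWh
Total energy = 10.94 + 19.82 + 723.6 + 3.179 = 757.5 kWh
Cost = 757.5 kWh × £0.381 = £288.63 ≈ £289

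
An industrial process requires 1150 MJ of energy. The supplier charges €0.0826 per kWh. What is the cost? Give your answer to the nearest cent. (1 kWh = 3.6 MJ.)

€26.39

1150 MJ × (0.27778 kWh/MJ) = 319.4 kWh
Cost = 319.4 kWh × €0.0826/kWh = €26.39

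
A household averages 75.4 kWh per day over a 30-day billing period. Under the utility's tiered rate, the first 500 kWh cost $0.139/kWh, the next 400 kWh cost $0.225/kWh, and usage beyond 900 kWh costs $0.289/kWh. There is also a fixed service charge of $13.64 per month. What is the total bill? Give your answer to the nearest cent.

Usage = 75.4 kWh/day × 30 days = 2262 kWh
First 500 kWh × $0.139 = $69.50
Next 400 kWh × $0.225 = $90.00
Remaining 1362 kWh × $0.289 = $393.62
Energy charge = $553.12; + service $13.64 = $566.76

$566.76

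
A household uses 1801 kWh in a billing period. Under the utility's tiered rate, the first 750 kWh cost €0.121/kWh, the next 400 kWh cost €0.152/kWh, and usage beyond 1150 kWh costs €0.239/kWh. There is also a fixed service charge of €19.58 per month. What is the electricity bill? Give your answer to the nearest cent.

€326.72

First 750 kWh × €0.121 = €90.75
Next 400 kWh × €0.152 = €60.80
Remaining 651 kWh × €0.239 = €155.59
Energy charge = €307.14; + service €19.58 = €326.72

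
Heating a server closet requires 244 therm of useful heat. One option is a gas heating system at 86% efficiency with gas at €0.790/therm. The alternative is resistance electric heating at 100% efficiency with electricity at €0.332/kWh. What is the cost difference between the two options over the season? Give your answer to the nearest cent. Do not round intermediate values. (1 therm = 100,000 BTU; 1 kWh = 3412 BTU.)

Heat load = 244 therm × 100,000 = 24,400,000 BTU
Gas: input = 24,400,000 / 0.86 = 28,372,093 BTU = 283.7 therm → 283.7 × €0.790 = €224.14
Electric: 24,400,000 BTU / 3412 = 7,151 kWh → × €0.332 = €2,374.21
Difference = |€224.14 − €2,374.21| = €2,150.07

€2150.07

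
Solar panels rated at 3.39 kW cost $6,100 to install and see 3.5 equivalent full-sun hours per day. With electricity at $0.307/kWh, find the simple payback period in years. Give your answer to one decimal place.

Daily generation = 3.39 kW × 3.5 h = 11.87 kWh
Annual generation = 11.87 × 365 = 4330.7 kWh
Annual savings = 4330.7 × $0.307 = $1,329.53
Payback = $6,100 / $1,329.53 = 4.59 years

4.6 years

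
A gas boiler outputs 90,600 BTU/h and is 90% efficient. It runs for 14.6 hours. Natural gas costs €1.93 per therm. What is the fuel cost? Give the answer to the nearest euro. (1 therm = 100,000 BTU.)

€28

Heat delivered = 90,600 BTU/h × 14.6 h = 1,322,760 BTU
Gas input = 1,322,760 / 0.90 = 1,469,733 BTU
= 1,469,733 / 100,000 = 14.7 therm
Cost = 14.7 × €1.93/therm = €28.37 ≈ €28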